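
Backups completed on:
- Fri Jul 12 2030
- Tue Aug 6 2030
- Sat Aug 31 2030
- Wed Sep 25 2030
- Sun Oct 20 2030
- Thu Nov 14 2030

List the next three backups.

The spacing is 25, 25, 25, 25, 25 days — always 25 days.
Thu Nov 14 2030 + 25 days = Mon Dec 9 2030.
Mon Dec 9 2030 + 25 days = Fri Jan 3 2031.
Fri Jan 3 2031 + 25 days = Tue Jan 28 2031.

Mon Dec 9 2030, Fri Jan 3 2031, Tue Jan 28 2031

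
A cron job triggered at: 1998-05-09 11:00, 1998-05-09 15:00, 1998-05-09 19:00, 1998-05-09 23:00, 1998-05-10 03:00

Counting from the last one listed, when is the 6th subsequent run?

Gaps: 4, 4, 4, 4 hours — each event is 4 hours after the previous one.
1998-05-10 03:00 + 4 h = 1998-05-10 07:00.
1998-05-10 07:00 + 4 h = 1998-05-10 11:00.
1998-05-10 11:00 + 4 h = 1998-05-10 15:00.
1998-05-10 15:00 + 4 h = 1998-05-10 19:00.
1998-05-10 19:00 + 4 h = 1998-05-10 23:00.
1998-05-10 23:00 + 4 h = 1998-05-11 03:00.

1998-05-11 03:00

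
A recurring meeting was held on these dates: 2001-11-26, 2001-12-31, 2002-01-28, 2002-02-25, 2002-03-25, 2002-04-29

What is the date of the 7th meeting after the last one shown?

Every date is a Monday; gaps 35, 28, 28, 28, 35 days.
Each is the last Monday of its month (at least one falls on the 29th or later, ruling out '4th Monday').
Last Monday of May 2002: 2002-05-27.
June 2002 ends with Monday 2002-06-24.
Last Monday of July 2002: 2002-07-29.
Last Monday of August 2002: 2002-08-26.
Last Monday of September 2002: 2002-09-30.
October 2002 ends with Monday 2002-10-28.
Last Monday of November 2002: 2002-11-25.

2002-11-25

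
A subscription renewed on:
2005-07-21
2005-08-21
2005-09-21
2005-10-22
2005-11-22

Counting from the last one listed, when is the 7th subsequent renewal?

Gaps between consecutive events: 31, 31, 31, 31 days — a constant 31-day interval.
2005-11-22 + 31 days = 2005-12-23.
2005-12-23 + 31 days = 2006-01-23.
2006-01-23 + 31 days = 2006-02-23.
2006-02-23 + 31 days = 2006-03-26.
2006-03-26 + 31 days = 2006-04-26.
2006-04-26 + 31 days = 2006-05-27.
2006-05-27 + 31 days = 2006-06-27.

2006-06-27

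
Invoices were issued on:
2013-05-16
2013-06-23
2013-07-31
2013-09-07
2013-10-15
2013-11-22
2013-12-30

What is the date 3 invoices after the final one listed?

2014-04-23

The spacing is 38, 38, 38, 38, 38, 38 days — always 38 days.
2013-12-30 + 38 days = 2014-02-06.
2014-02-06 + 38 days = 2014-03-16.
2014-03-16 + 38 days = 2014-04-23.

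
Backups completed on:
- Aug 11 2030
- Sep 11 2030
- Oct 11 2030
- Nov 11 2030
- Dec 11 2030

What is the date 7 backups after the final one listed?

Jul 11 2031

Gaps: 31, 30, 31, 30 days — not constant. Every event is on the 11th of the month.
Pattern: the 11th of each month.
Next: January 2031 → Jan 11 2031.
February 2031: Feb 11 2031.
March 2031: Mar 11 2031.
Next: April 2031 → Apr 11 2031.
Next: May 2031 → May 11 2031.
Next: June 2031 → Jun 11 2031.
July 2031: Jul 11 2031.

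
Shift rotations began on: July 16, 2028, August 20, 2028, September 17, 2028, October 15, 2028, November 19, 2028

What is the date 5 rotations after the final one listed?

April 15, 2029

These are Sundays at 28- or 35-day spacing (35, 28, 28, 35).
The pattern: 3rd Sunday of the month.
3rd Sunday of December 2028: December 17, 2028.
3rd Sunday of January 2029: January 21, 2029.
February 2029 — 3rd Sunday is February 18, 2029.
March 2029 — 3rd Sunday is March 18, 2029.
April 2029 — 3rd Sunday is April 15, 2029.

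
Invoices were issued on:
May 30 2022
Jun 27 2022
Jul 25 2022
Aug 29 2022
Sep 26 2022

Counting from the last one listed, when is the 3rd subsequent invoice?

Every date is a Monday; gaps 28, 28, 35, 28 days.
Each is the last Monday of its month (at least one falls on the 29th or later, ruling out '4th Monday').
Last Monday of October 2022: Oct 31 2022.
November 2022 ends with Monday Nov 28 2022.
Last Monday of December 2022: Dec 26 2022.

Dec 26 2022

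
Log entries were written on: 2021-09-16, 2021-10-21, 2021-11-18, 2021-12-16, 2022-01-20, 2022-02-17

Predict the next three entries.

2022-03-17, 2022-04-21, 2022-05-19

Gaps: 35, 28, 28, 35, 28 days — a mix of 28 and 35. Every date is a Thursday.
Each is the 3rd Thursday of its month.
3rd Thursday of March 2022: 2022-03-17.
April 2022 — 3rd Thursday is 2022-04-21.
3rd Thursday of May 2022: 2022-05-19.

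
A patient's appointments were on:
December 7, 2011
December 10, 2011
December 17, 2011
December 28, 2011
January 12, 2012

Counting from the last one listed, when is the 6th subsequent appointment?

July 4, 2012

The spacing grows by 4 each time: 3, 7, 11, 15 days.
Next gap: 19 days. January 12, 2012 + 19 days = January 31, 2012.
Next gap: 23 days. January 31, 2012 + 23 days = February 23, 2012.
Next gap: 27 days. February 23, 2012 + 27 days = March 21, 2012.
Next gap: 31 days. March 21, 2012 + 31 days = April 21, 2012.
Next gap: 35 days. April 21, 2012 + 35 days = May 26, 2012.
Next gap: 39 days. May 26, 2012 + 39 days = July 4, 2012.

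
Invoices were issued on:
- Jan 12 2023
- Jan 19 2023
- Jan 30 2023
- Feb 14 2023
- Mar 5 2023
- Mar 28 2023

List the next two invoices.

Apr 24 2023, May 25 2023

Intervals are 7, 11, 15, 19, 23 days — an arithmetic progression with common difference 4.
Next gap: 27 days. Mar 28 2023 + 27 days = Apr 24 2023.
Next gap: 31 days. Apr 24 2023 + 31 days = May 25 2023.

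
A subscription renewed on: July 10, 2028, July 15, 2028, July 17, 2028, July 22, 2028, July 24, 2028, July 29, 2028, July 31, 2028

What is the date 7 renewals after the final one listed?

Every event lands on a Monday or Saturday (gaps cycle 5, 2, 5, 2, 5, 2).
So the schedule is: every Monday and Saturday.
Next Saturday: August 5, 2028.
Next Monday: August 7, 2028.
The following Saturday is August 12, 2028.
Next Monday: August 14, 2028.
Next Saturday: August 19, 2028.
Next Monday: August 21, 2028.
Next Saturday: August 26, 2028.

August 26, 2028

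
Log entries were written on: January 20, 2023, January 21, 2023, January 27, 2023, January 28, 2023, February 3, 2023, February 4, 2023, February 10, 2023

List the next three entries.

Every event lands on a Friday or Saturday (gaps cycle 1, 6, 1, 6, 1, 6).
So the schedule is: every Friday and Saturday.
Next Saturday: February 11, 2023.
Next Friday: February 17, 2023.
Next Saturday: February 18, 2023.

February 11, 2023; February 17, 2023; February 18, 2023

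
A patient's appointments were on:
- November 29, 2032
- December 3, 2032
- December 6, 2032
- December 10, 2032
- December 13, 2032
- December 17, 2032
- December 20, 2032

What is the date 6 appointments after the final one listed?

January 10, 2033

The gap pattern 4, 3, 4, 3, 4, 3 repeats every 2 events.
These are the Mondays and Fridays of each week.
The following Friday is December 24, 2032.
Next Monday: December 27, 2032.
Next Friday: December 31, 2032.
The following Monday is January 3, 2033.
The following Friday is January 7, 2033.
Next Monday: January 10, 2033.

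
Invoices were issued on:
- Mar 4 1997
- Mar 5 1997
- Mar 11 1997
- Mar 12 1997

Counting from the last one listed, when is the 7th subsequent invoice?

Gaps: 1, 6, 1 days — not constant, but cyclic with period 2.
The events fall on every Tuesday and Wednesday.
Next Tuesday: Mar 18 1997.
The following Wednesday is Mar 19 1997.
Next Tuesday: Mar 25 1997.
The following Wednesday is Mar 26 1997.
The following Tuesday is Apr 1 1997.
Next Wednesday: Apr 2 1997.
The following Tuesday is Apr 8 1997.

Apr 8 1997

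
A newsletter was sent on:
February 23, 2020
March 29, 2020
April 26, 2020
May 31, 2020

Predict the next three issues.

June 28, 2020; July 26, 2020; August 30, 2020

Every date is a Sunday; gaps 35, 28, 35 days.
Each is the last Sunday of its month (at least one falls on the 29th or later, ruling out '4th Sunday').
June 2020 ends with Sunday June 28, 2020.
Last Sunday of July 2020: July 26, 2020.
Last Sunday of August 2020: August 30, 2020.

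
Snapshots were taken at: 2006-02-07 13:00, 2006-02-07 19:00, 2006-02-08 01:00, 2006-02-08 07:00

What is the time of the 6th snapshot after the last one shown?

Spacing: 6, 6, 6 h — constant 6 h.
2006-02-08 07:00 + 6 h = 2006-02-08 13:00.
2006-02-08 13:00 + 6 h = 2006-02-08 19:00.
2006-02-08 19:00 + 6 h = 2006-02-09 01:00.
2006-02-09 01:00 + 6 h = 2006-02-09 07:00.
2006-02-09 07:00 + 6 h = 2006-02-09 13:00.
2006-02-09 13:00 + 6 h = 2006-02-09 19:00.

2006-02-09 19:00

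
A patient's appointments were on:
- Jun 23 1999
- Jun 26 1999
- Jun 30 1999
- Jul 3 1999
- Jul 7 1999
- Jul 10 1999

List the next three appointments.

The gap pattern 3, 4, 3, 4, 3 repeats every 2 events.
These are the Wednesdays and Saturdays of each week.
The following Wednesday is Jul 14 1999.
Next Saturday: Jul 17 1999.
Next Wednesday: Jul 21 1999.

Jul 14 1999, Jul 17 1999, Jul 21 1999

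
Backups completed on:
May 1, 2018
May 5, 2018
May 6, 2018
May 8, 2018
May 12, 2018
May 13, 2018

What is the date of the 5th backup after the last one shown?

May 26, 2018

The gap pattern 4, 1, 2, 4, 1 repeats every 3 events.
These are the Tuesdays, Saturdays and Sundays of each week.
The following Tuesday is May 15, 2018.
Next Saturday: May 19, 2018.
The following Sunday is May 20, 2018.
The following Tuesday is May 22, 2018.
Next Saturday: May 26, 2018.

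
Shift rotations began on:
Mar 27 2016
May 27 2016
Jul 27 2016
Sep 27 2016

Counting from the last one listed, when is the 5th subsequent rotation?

The day-of-month is always 27 (61, 61, 62 days between events).
So this recurs on the 27th of every 2 months.
Next: November 2016 → Nov 27 2016.
January 2017: Jan 27 2017.
Next: March 2017 → Mar 27 2017.
Next: May 2017 → May 27 2017.
July 2017: Jul 27 2017.

Jul 27 2017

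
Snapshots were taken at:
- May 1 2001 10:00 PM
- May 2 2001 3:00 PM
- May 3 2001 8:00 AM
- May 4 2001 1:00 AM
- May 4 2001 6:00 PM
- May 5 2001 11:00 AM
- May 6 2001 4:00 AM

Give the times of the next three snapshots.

The interval is a steady 17 hours (17, 17, 17, 17, 17, 17).
May 6 2001 4:00 AM + 17 h = May 6 2001 9:00 PM.
May 6 2001 9:00 PM + 17 h = May 7 2001 2:00 PM.
May 7 2001 2:00 PM + 17 h = May 8 2001 7:00 AM.

May 6 2001 9:00 PM, May 7 2001 2:00 PM, May 8 2001 7:00 AM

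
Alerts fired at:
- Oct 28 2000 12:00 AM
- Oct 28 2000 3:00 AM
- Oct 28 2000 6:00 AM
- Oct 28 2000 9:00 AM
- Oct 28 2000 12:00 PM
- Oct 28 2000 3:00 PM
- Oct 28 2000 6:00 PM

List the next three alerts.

The interval is a steady 3 hours (3, 3, 3, 3, 3, 3).
Oct 28 2000 6:00 PM + 3 h = Oct 28 2000 9:00 PM.
Oct 28 2000 9:00 PM + 3 h = Oct 29 2000 12:00 AM.
Oct 29 2000 12:00 AM + 3 h = Oct 29 2000 3:00 AM.

Oct 28 2000 9:00 PM, Oct 29 2000 12:00 AM, Oct 29 2000 3:00 AM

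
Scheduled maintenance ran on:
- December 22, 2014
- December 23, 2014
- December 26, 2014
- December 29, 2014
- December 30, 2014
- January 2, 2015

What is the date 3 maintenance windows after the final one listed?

Every event lands on a Monday or Tuesday or Friday (gaps cycle 1, 3, 3, 1, 3).
So the schedule is: every Monday, Tuesday and Friday.
The following Monday is January 5, 2015.
Next Tuesday: January 6, 2015.
The following Friday is January 9, 2015.

January 9, 2015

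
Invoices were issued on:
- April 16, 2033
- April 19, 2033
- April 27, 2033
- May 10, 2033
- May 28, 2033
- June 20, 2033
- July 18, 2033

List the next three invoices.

Gaps: 3, 8, 13, 18, 23, 28 days — each gap is 5 larger than the previous one.
Next gap: 33 days. July 18, 2033 + 33 days = August 20, 2033.
Next gap: 38 days. August 20, 2033 + 38 days = September 27, 2033.
Next gap: 43 days. September 27, 2033 + 43 days = November 9, 2033.

August 20, 2033; September 27, 2033; November 9, 2033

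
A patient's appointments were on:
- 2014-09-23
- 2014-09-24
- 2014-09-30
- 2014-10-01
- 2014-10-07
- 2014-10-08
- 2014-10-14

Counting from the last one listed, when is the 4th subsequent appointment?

Every event lands on a Tuesday or Wednesday (gaps cycle 1, 6, 1, 6, 1, 6).
So the schedule is: every Tuesday and Wednesday.
Next Wednesday: 2014-10-15.
Next Tuesday: 2014-10-21.
The following Wednesday is 2014-10-22.
Next Tuesday: 2014-10-28.

2014-10-28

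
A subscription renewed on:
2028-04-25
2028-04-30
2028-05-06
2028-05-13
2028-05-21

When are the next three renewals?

2028-05-30, 2028-06-09, 2028-06-20

The spacing grows by 1 each time: 5, 6, 7, 8 days.
Next gap: 9 days. 2028-05-21 + 9 days = 2028-05-30.
Next gap: 10 days. 2028-05-30 + 10 days = 2028-06-09.
Next gap: 11 days. 2028-06-09 + 11 days = 2028-06-20.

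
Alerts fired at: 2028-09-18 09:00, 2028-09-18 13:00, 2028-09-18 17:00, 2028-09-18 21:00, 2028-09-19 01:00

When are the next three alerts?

2028-09-19 05:00, 2028-09-19 09:00, 2028-09-19 13:00

Gaps: 4, 4, 4, 4 hours — each event is 4 hours after the previous one.
2028-09-19 01:00 + 4 h = 2028-09-19 05:00.
2028-09-19 05:00 + 4 h = 2028-09-19 09:00.
2028-09-19 09:00 + 4 h = 2028-09-19 13:00.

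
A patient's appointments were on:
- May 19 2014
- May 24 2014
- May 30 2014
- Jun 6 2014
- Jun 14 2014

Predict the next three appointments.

Gaps: 5, 6, 7, 8 days — each gap is 1 larger than the previous one.
Next gap: 9 days. Jun 14 2014 + 9 days = Jun 23 2014.
Next gap: 10 days. Jun 23 2014 + 10 days = Jul 3 2014.
Next gap: 11 days. Jul 3 2014 + 11 days = Jul 14 2014.

Jun 23 2014, Jul 3 2014, Jul 14 2014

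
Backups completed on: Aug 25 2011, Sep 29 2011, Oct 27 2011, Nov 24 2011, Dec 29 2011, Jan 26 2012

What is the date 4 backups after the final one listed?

These are Thursdays with 35, 28, 28, 35, 28-day gaps.
Each is the final Thursday of its month — Sep 29 2011 is past the 28th, so '4th Thursday' doesn't fit.
February 2012 ends with Thursday Feb 23 2012.
Last Thursday of March 2012: Mar 29 2012.
Last Thursday of April 2012: Apr 26 2012.
Last Thursday of May 2012: May 31 2012.

May 31 2012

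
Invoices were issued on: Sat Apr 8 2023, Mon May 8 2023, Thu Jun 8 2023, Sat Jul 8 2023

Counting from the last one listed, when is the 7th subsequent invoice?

Each date is the 8th; the gaps (30, 31, 30) track the month lengths.
The rule is the 8th of each month.
August 2023: Tue Aug 8 2023.
Next: September 2023 → Fri Sep 8 2023.
Next: October 2023 → Sun Oct 8 2023.
November 2023: Wed Nov 8 2023.
December 2023: Fri Dec 8 2023.
January 2024: Mon Jan 8 2024.
February 2024: Thu Feb 8 2024.

Thu Feb 8 2024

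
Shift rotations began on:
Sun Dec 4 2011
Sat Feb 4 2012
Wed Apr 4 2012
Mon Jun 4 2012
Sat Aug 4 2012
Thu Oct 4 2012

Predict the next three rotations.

Gaps: 62, 60, 61, 61, 61 days — not constant. Every event is on the 4th of the month.
Pattern: the 4th of every 2 months.
December 2012: Tue Dec 4 2012.
Next: February 2013 → Mon Feb 4 2013.
April 2013: Thu Apr 4 2013.

Tue Dec 4 2012, Mon Feb 4 2013, Thu Apr 4 2013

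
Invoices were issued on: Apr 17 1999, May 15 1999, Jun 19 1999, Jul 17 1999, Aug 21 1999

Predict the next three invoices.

All dates are Saturdays, 28, 35, 28, 35 days apart.
Specifically, the 3rd Saturday of each month.
3rd Saturday of September 1999: Sep 18 1999.
3rd Saturday of October 1999: Oct 16 1999.
November 1999 — 3rd Saturday is Nov 20 1999.

Sep 18 1999, Oct 16 1999, Nov 20 1999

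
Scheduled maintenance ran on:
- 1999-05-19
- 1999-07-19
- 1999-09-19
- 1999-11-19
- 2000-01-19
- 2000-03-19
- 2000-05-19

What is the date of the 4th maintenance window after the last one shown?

The day-of-month is always 19 (61, 62, 61, 61, 60, 61 days between events).
So this recurs on the 19th of every 2 months.
Next: July 2000 → 2000-07-19.
Next: September 2000 → 2000-09-19.
Next: November 2000 → 2000-11-19.
January 2001: 2001-01-19.

2001-01-19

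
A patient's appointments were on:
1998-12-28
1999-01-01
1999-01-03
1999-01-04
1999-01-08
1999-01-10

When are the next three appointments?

Every event lands on a Monday or Friday or Sunday (gaps cycle 4, 2, 1, 4, 2).
So the schedule is: every Monday, Friday and Sunday.
The following Monday is 1999-01-11.
The following Friday is 1999-01-15.
The following Sunday is 1999-01-17.

1999-01-11, 1999-01-15, 1999-01-17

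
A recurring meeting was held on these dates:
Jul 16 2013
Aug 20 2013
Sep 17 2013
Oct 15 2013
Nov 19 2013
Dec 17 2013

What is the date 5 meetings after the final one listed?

All dates are Tuesdays, 35, 28, 28, 35, 28 days apart.
Specifically, the 3rd Tuesday of each month.
3rd Tuesday of January 2014: Jan 21 2014.
February 2014 — 3rd Tuesday is Feb 18 2014.
3rd Tuesday of March 2014: Mar 18 2014.
3rd Tuesday of April 2014: Apr 15 2014.
3rd Tuesday of May 2014: May 20 2014.

May 20 2014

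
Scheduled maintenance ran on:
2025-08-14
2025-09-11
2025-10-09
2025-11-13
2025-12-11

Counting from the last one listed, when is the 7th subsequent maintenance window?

Gaps: 28, 28, 35, 28 days — a mix of 28 and 35. Every date is a Thursday.
Each is the 2nd Thursday of its month.
January 2026 — 2nd Thursday is 2026-01-08.
2nd Thursday of February 2026: 2026-02-12.
March 2026 — 2nd Thursday is 2026-03-12.
April 2026 — 2nd Thursday is 2026-04-09.
May 2026 — 2nd Thursday is 2026-05-14.
2nd Thursday of June 2026: 2026-06-11.
July 2026 — 2nd Thursday is 2026-07-09.

2026-07-09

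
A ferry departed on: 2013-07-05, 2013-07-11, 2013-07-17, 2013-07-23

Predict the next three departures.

2013-07-29, 2013-08-04, 2013-08-10

Gaps between consecutive events: 6, 6, 6 days — a constant 6-day interval.
2013-07-23 + 6 days = 2013-07-29.
2013-07-29 + 6 days = 2013-08-04.
2013-08-04 + 6 days = 2013-08-10.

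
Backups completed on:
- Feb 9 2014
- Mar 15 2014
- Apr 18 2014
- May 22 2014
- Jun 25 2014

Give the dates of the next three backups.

The spacing is 34, 34, 34, 34 days — always 34 days.
Jun 25 2014 + 34 days = Jul 29 2014.
Jul 29 2014 + 34 days = Sep 1 2014.
Sep 1 2014 + 34 days = Oct 5 2014.

Jul 29 2014, Sep 1 2014, Oct 5 2014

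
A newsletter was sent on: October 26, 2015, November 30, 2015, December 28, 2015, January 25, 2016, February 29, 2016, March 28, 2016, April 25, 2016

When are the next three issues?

Every date is a Monday; gaps 35, 28, 28, 35, 28, 28 days.
Each is the last Monday of its month (at least one falls on the 29th or later, ruling out '4th Monday').
Last Monday of May 2016: May 30, 2016.
June 2016 ends with Monday June 27, 2016.
July 2016 ends with Monday July 25, 2016.

May 30, 2016; June 27, 2016; July 25, 2016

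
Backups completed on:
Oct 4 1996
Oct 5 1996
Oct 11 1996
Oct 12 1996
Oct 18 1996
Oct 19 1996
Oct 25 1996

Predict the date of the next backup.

Oct 26 1996

Gaps: 1, 6, 1, 6, 1, 6 days — not constant, but cyclic with period 2.
The events fall on every Friday and Saturday.
The following Saturday is Oct 26 1996.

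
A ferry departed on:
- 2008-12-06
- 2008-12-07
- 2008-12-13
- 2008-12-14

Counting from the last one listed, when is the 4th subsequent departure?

2008-12-28

The gap pattern 1, 6, 1 repeats every 2 events.
These are the Saturdays and Sundays of each week.
The following Saturday is 2008-12-20.
The following Sunday is 2008-12-21.
Next Saturday: 2008-12-27.
Next Sunday: 2008-12-28.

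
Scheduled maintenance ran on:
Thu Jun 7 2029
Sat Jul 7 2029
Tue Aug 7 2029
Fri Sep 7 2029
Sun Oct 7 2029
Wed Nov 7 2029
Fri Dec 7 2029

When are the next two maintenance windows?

Each date is the 7th; the gaps (30, 31, 31, 30, 31, 30) track the month lengths.
The rule is the 7th of each month.
January 2030: Mon Jan 7 2030.
February 2030: Thu Feb 7 2030.

Mon Jan 7 2030, Thu Feb 7 2030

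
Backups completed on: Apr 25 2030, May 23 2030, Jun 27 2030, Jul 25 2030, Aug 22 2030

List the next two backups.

Sep 26 2030, Oct 24 2030

These are Thursdays at 28- or 35-day spacing (28, 35, 28, 28).
The pattern: 4th Thursday of the month.
4th Thursday of September 2030: Sep 26 2030.
4th Thursday of October 2030: Oct 24 2030.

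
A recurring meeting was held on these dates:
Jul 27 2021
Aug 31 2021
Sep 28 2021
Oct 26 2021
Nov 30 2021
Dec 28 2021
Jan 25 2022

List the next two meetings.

Feb 22 2022, Mar 29 2022

Every date is a Tuesday; gaps 35, 28, 28, 35, 28, 28 days.
Each is the last Tuesday of its month (at least one falls on the 29th or later, ruling out '4th Tuesday').
Last Tuesday of February 2022: Feb 22 2022.
March 2022 ends with Tuesday Mar 29 2022.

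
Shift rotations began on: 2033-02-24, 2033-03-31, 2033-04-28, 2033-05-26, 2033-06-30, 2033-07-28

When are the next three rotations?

2033-08-25, 2033-09-29, 2033-10-27

All Thursdays; the gaps (35, 28, 28, 35, 28) vary with month length.
This is the last Thursday of each month.
August 2033 ends with Thursday 2033-08-25.
Last Thursday of September 2033: 2033-09-29.
Last Thursday of October 2033: 2033-10-27.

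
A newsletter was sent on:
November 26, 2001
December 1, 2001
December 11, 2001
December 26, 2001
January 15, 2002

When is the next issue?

February 9, 2002

Intervals are 5, 10, 15, 20 days — an arithmetic progression with common difference 5.
Next gap: 25 days. January 15, 2002 + 25 days = February 9, 2002.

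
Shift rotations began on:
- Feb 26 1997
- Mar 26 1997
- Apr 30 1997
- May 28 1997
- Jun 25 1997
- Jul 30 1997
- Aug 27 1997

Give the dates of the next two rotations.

All Wednesdays; the gaps (28, 35, 28, 28, 35, 28) vary with month length.
This is the last Wednesday of each month.
September 1997 ends with Wednesday Sep 24 1997.
October 1997 ends with Wednesday Oct 29 1997.

Sep 24 1997, Oct 29 1997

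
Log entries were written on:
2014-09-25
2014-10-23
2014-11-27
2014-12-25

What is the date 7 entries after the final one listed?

These are Thursdays at 28- or 35-day spacing (28, 35, 28).
The pattern: 4th Thursday of the month.
January 2015 — 4th Thursday is 2015-01-22.
February 2015 — 4th Thursday is 2015-02-26.
4th Thursday of March 2015: 2015-03-26.
April 2015 — 4th Thursday is 2015-04-23.
4th Thursday of May 2015: 2015-05-28.
June 2015 — 4th Thursday is 2015-06-25.
4th Thursday of July 2015: 2015-07-23.

2015-07-23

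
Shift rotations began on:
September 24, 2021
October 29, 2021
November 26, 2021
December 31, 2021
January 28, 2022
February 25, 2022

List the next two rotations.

Every date is a Friday; gaps 35, 28, 35, 28, 28 days.
Each is the last Friday of its month (at least one falls on the 29th or later, ruling out '4th Friday').
Last Friday of March 2022: March 25, 2022.
April 2022 ends with Friday April 29, 2022.

March 25, 2022; April 29, 2022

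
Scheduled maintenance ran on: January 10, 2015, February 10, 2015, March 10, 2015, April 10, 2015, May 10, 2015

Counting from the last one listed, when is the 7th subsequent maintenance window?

The day-of-month is always 10 (31, 28, 31, 30 days between events).
So this recurs on the 10th of each month.
June 2015: June 10, 2015.
Next: July 2015 → July 10, 2015.
Next: August 2015 → August 10, 2015.
Next: September 2015 → September 10, 2015.
Next: October 2015 → October 10, 2015.
Next: November 2015 → November 10, 2015.
December 2015: December 10, 2015.

December 10, 2015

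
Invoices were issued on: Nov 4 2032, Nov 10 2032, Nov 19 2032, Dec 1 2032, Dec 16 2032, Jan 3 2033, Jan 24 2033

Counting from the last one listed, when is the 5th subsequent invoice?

Intervals are 6, 9, 12, 15, 18, 21 days — an arithmetic progression with common difference 3.
Next gap: 24 days. Jan 24 2033 + 24 days = Feb 17 2033.
Next gap: 27 days. Feb 17 2033 + 27 days = Mar 16 2033.
Next gap: 30 days. Mar 16 2033 + 30 days = Apr 15 2033.
Next gap: 33 days. Apr 15 2033 + 33 days = May 18 2033.
Next gap: 36 days. May 18 2033 + 36 days = Jun 23 2033.

Jun 23 2033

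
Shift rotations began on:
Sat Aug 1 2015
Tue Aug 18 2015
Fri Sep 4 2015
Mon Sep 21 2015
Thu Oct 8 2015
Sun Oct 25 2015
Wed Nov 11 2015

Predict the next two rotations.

The spacing is 17, 17, 17, 17, 17, 17 days — always 17 days.
Wed Nov 11 2015 + 17 days = Sat Nov 28 2015.
Sat Nov 28 2015 + 17 days = Tue Dec 15 2015.

Sat Nov 28 2015, Tue Dec 15 2015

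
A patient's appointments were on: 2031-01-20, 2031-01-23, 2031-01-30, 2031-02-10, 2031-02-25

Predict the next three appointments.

2031-03-16, 2031-04-08, 2031-05-05

Intervals are 3, 7, 11, 15 days — an arithmetic progression with common difference 4.
Next gap: 19 days. 2031-02-25 + 19 days = 2031-03-16.
Next gap: 23 days. 2031-03-16 + 23 days = 2031-04-08.
Next gap: 27 days. 2031-04-08 + 27 days = 2031-05-05.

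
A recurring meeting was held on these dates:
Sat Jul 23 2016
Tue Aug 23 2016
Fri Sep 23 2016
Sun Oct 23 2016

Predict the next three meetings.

The day-of-month is always 23 (31, 31, 30 days between events).
So this recurs on the 23rd of each month.
Next: November 2016 → Wed Nov 23 2016.
Next: December 2016 → Fri Dec 23 2016.
Next: January 2017 → Mon Jan 23 2017.

Wed Nov 23 2016, Fri Dec 23 2016, Mon Jan 23 2017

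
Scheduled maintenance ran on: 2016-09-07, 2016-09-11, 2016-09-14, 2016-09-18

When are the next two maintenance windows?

2016-09-21, 2016-09-25

The gap pattern 4, 3, 4 repeats every 2 events.
These are the Wednesdays and Sundays of each week.
The following Wednesday is 2016-09-21.
Next Sunday: 2016-09-25.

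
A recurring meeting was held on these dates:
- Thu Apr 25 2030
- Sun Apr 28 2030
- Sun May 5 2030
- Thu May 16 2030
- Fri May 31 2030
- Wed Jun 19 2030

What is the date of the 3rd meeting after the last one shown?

The spacing grows by 4 each time: 3, 7, 11, 15, 19 days.
Next gap: 23 days. Wed Jun 19 2030 + 23 days = Fri Jul 12 2030.
Next gap: 27 days. Fri Jul 12 2030 + 27 days = Thu Aug 8 2030.
Next gap: 31 days. Thu Aug 8 2030 + 31 days = Sun Sep 8 2030.

Sun Sep 8 2030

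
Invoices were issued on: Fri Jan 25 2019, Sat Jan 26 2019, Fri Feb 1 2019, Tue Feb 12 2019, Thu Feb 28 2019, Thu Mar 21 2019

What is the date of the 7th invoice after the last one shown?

The spacing grows by 5 each time: 1, 6, 11, 16, 21 days.
Next gap: 26 days. Thu Mar 21 2019 + 26 days = Tue Apr 16 2019.
Next gap: 31 days. Tue Apr 16 2019 + 31 days = Fri May 17 2019.
Next gap: 36 days. Fri May 17 2019 + 36 days = Sat Jun 22 2019.
Next gap: 41 days. Sat Jun 22 2019 + 41 days = Fri Aug 2 2019.
Next gap: 46 days. Fri Aug 2 2019 + 46 days = Tue Sep 17 2019.
Next gap: 51 days. Tue Sep 17 2019 + 51 days = Thu Nov 7 2019.
Next gap: 56 days. Thu Nov 7 2019 + 56 days = Thu Jan 2 2020.

Thu Jan 2 2020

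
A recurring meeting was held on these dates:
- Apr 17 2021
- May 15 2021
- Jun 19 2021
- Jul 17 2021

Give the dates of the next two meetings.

Aug 21 2021, Sep 18 2021

Gaps: 28, 35, 28 days — a mix of 28 and 35. Every date is a Saturday.
Each is the 3rd Saturday of its month.
August 2021 — 3rd Saturday is Aug 21 2021.
3rd Saturday of September 2021: Sep 18 2021.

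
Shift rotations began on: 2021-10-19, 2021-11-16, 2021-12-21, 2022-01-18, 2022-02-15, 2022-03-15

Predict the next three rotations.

These are Tuesdays at 28- or 35-day spacing (28, 35, 28, 28, 28).
The pattern: 3rd Tuesday of the month.
3rd Tuesday of April 2022: 2022-04-19.
May 2022 — 3rd Tuesday is 2022-05-17.
3rd Tuesday of June 2022: 2022-06-21.

2022-04-19, 2022-05-17, 2022-06-21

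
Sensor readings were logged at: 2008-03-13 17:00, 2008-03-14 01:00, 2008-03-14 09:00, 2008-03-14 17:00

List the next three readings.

2008-03-15 01:00, 2008-03-15 09:00, 2008-03-15 17:00

Spacing: 8, 8, 8 h — constant 8 h.
2008-03-14 17:00 + 8 h = 2008-03-15 01:00.
2008-03-15 01:00 + 8 h = 2008-03-15 09:00.
2008-03-15 09:00 + 8 h = 2008-03-15 17:00.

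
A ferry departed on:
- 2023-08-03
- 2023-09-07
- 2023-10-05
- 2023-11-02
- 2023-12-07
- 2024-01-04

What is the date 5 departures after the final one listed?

2024-06-06

All dates are Thursdays, 35, 28, 28, 35, 28 days apart.
Specifically, the 1st Thursday of each month.
February 2024 — 1st Thursday is 2024-02-01.
1st Thursday of March 2024: 2024-03-07.
April 2024 — 1st Thursday is 2024-04-04.
May 2024 — 1st Thursday is 2024-05-02.
1st Thursday of June 2024: 2024-06-06.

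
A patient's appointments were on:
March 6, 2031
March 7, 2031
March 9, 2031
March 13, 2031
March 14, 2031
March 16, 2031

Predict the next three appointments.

March 20, 2031; March 21, 2031; March 23, 2031

The gap pattern 1, 2, 4, 1, 2 repeats every 3 events.
These are the Thursdays, Fridays and Sundays of each week.
The following Thursday is March 20, 2031.
The following Friday is March 21, 2031.
The following Sunday is March 23, 2031.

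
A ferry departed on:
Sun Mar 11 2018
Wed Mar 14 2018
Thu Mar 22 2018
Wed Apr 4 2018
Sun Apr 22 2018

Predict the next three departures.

Gaps: 3, 8, 13, 18 days — each gap is 5 larger than the previous one.
Next gap: 23 days. Sun Apr 22 2018 + 23 days = Tue May 15 2018.
Next gap: 28 days. Tue May 15 2018 + 28 days = Tue Jun 12 2018.
Next gap: 33 days. Tue Jun 12 2018 + 33 days = Sun Jul 15 2018.

Tue May 15 2018, Tue Jun 12 2018, Sun Jul 15 2018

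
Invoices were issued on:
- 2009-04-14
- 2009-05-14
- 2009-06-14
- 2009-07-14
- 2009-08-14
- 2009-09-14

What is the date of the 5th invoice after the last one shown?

Each date is the 14th; the gaps (30, 31, 30, 31, 31) track the month lengths.
The rule is the 14th of each month.
Next: October 2009 → 2009-10-14.
November 2009: 2009-11-14.
Next: December 2009 → 2009-12-14.
January 2010: 2010-01-14.
February 2010: 2010-02-14.

2010-02-14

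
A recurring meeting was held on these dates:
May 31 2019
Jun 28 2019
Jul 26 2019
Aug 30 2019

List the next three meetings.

All Fridays; the gaps (28, 28, 35) vary with month length.
This is the last Friday of each month.
Last Friday of September 2019: Sep 27 2019.
Last Friday of October 2019: Oct 25 2019.
Last Friday of November 2019: Nov 29 2019.

Sep 27 2019, Oct 25 2019, Nov 29 2019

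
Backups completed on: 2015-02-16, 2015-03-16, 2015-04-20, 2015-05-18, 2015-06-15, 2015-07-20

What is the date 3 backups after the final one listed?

2015-10-19

Gaps: 28, 35, 28, 28, 35 days — a mix of 28 and 35. Every date is a Monday.
Each is the 3rd Monday of its month.
3rd Monday of August 2015: 2015-08-17.
3rd Monday of September 2015: 2015-09-21.
3rd Monday of October 2015: 2015-10-19.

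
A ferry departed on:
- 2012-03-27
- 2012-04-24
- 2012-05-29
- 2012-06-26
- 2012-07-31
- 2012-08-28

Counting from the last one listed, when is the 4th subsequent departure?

All Tuesdays; the gaps (28, 35, 28, 35, 28) vary with month length.
This is the last Tuesday of each month.
Last Tuesday of September 2012: 2012-09-25.
October 2012 ends with Tuesday 2012-10-30.
Last Tuesday of November 2012: 2012-11-27.
December 2012 ends with Tuesday 2012-12-25.

2012-12-25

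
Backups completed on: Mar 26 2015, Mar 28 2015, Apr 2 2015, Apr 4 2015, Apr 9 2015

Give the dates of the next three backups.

Apr 11 2015, Apr 16 2015, Apr 18 2015

Every event lands on a Thursday or Saturday (gaps cycle 2, 5, 2, 5).
So the schedule is: every Thursday and Saturday.
The following Saturday is Apr 11 2015.
The following Thursday is Apr 16 2015.
Next Saturday: Apr 18 2015.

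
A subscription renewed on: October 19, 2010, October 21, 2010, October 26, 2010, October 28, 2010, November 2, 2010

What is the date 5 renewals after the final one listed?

November 18, 2010

Gaps: 2, 5, 2, 5 days — not constant, but cyclic with period 2.
The events fall on every Tuesday and Thursday.
Next Thursday: November 4, 2010.
The following Tuesday is November 9, 2010.
The following Thursday is November 11, 2010.
The following Tuesday is November 16, 2010.
The following Thursday is November 18, 2010.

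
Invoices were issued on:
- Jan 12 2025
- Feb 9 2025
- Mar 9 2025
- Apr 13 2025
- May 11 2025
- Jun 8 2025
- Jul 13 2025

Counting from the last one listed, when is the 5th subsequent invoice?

All dates are Sundays, 28, 28, 35, 28, 28, 35 days apart.
Specifically, the 2nd Sunday of each month.
2nd Sunday of August 2025: Aug 10 2025.
September 2025 — 2nd Sunday is Sep 14 2025.
October 2025 — 2nd Sunday is Oct 12 2025.
2nd Sunday of November 2025: Nov 9 2025.
2nd Sunday of December 2025: Dec 14 2025.

Dec 14 2025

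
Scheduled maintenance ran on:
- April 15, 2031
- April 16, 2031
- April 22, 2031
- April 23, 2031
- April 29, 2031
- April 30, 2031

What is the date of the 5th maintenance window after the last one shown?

May 20, 2031

The gap pattern 1, 6, 1, 6, 1 repeats every 2 events.
These are the Tuesdays and Wednesdays of each week.
Next Tuesday: May 6, 2031.
Next Wednesday: May 7, 2031.
Next Tuesday: May 13, 2031.
The following Wednesday is May 14, 2031.
The following Tuesday is May 20, 2031.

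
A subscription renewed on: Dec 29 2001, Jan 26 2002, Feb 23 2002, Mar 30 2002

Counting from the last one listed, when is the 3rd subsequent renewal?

All Saturdays; the gaps (28, 28, 35) vary with month length.
This is the last Saturday of each month.
April 2002 ends with Saturday Apr 27 2002.
May 2002 ends with Saturday May 25 2002.
June 2002 ends with Saturday Jun 29 2002.

Jun 29 2002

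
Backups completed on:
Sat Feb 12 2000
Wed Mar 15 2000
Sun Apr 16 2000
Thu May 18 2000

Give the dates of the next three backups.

The spacing is 32, 32, 32 days — always 32 days.
Thu May 18 2000 + 32 days = Mon Jun 19 2000.
Mon Jun 19 2000 + 32 days = Fri Jul 21 2000.
Fri Jul 21 2000 + 32 days = Tue Aug 22 2000.

Mon Jun 19 2000, Fri Jul 21 2000, Tue Aug 22 2000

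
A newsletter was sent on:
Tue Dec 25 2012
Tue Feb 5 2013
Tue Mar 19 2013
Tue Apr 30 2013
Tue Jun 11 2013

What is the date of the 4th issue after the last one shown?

Every event comes 42 days after the last (42, 42, 42, 42).
Tue Jun 11 2013 + 42 days = Tue Jul 23 2013.
Tue Jul 23 2013 + 42 days = Tue Sep 3 2013.
Tue Sep 3 2013 + 42 days = Tue Oct 15 2013.
Tue Oct 15 2013 + 42 days = Tue Nov 26 2013.

Tue Nov 26 2013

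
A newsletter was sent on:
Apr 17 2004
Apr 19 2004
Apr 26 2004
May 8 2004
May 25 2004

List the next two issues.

The spacing grows by 5 each time: 2, 7, 12, 17 days.
Next gap: 22 days. May 25 2004 + 22 days = Jun 16 2004.
Next gap: 27 days. Jun 16 2004 + 27 days = Jul 13 2004.

Jun 16 2004, Jul 13 2004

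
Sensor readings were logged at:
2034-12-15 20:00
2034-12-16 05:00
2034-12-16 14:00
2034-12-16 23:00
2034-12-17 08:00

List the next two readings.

Spacing: 9, 9, 9, 9 h — constant 9 h.
2034-12-17 08:00 + 9 h = 2034-12-17 17:00.
2034-12-17 17:00 + 9 h = 2034-12-18 02:00.

2034-12-17 17:00, 2034-12-18 02:00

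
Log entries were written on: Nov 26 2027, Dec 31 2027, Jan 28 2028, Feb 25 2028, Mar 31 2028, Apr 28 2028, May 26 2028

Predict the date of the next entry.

All Fridays; the gaps (35, 28, 28, 35, 28, 28) vary with month length.
This is the last Friday of each month.
Last Friday of June 2028: Jun 30 2028.

Jun 30 2028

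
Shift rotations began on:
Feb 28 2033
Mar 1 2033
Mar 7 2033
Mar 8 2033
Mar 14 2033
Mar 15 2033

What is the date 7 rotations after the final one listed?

Apr 11 2033

Every event lands on a Monday or Tuesday (gaps cycle 1, 6, 1, 6, 1).
So the schedule is: every Monday and Tuesday.
Next Monday: Mar 21 2033.
Next Tuesday: Mar 22 2033.
Next Monday: Mar 28 2033.
Next Tuesday: Mar 29 2033.
The following Monday is Apr 4 2033.
Next Tuesday: Apr 5 2033.
Next Monday: Apr 11 2033.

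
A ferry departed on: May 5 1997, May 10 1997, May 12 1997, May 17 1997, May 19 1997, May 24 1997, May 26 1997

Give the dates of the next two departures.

Gaps: 5, 2, 5, 2, 5, 2 days — not constant, but cyclic with period 2.
The events fall on every Monday and Saturday.
The following Saturday is May 31 1997.
The following Monday is Jun 2 1997.

May 31 1997, Jun 2 1997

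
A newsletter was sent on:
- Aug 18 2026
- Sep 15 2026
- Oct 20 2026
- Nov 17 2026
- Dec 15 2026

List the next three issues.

These are Tuesdays at 28- or 35-day spacing (28, 35, 28, 28).
The pattern: 3rd Tuesday of the month.
January 2027 — 3rd Tuesday is Jan 19 2027.
February 2027 — 3rd Tuesday is Feb 16 2027.
March 2027 — 3rd Tuesday is Mar 16 2027.

Jan 19 2027, Feb 16 2027, Mar 16 2027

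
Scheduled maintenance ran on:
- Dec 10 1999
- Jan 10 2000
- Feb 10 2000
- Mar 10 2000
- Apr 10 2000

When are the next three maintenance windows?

May 10 2000, Jun 10 2000, Jul 10 2000

Each date is the 10th; the gaps (31, 31, 29, 31) track the month lengths.
The rule is the 10th of each month.
May 2000: May 10 2000.
June 2000: Jun 10 2000.
July 2000: Jul 10 2000.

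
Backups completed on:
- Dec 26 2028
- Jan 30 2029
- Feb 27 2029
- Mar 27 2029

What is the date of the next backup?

Apr 24 2029

All Tuesdays; the gaps (35, 28, 28) vary with month length.
This is the last Tuesday of each month.
Last Tuesday of April 2029: Apr 24 2029.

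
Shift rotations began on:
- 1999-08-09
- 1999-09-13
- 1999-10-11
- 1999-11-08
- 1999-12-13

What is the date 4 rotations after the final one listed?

Gaps: 35, 28, 28, 35 days — a mix of 28 and 35. Every date is a Monday.
Each is the 2nd Monday of its month.
2nd Monday of January 2000: 2000-01-10.
2nd Monday of February 2000: 2000-02-14.
2nd Monday of March 2000: 2000-03-13.
April 2000 — 2nd Monday is 2000-04-10.

2000-04-10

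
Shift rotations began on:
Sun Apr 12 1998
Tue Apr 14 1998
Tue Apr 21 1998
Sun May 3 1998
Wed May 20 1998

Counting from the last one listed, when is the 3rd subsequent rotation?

Sun Aug 9 1998

Gaps: 2, 7, 12, 17 days — each gap is 5 larger than the previous one.
Next gap: 22 days. Wed May 20 1998 + 22 days = Thu Jun 11 1998.
Next gap: 27 days. Thu Jun 11 1998 + 27 days = Wed Jul 8 1998.
Next gap: 32 days. Wed Jul 8 1998 + 32 days = Sun Aug 9 1998.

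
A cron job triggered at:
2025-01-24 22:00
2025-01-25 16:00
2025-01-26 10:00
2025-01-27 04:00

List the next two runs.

The interval is a steady 18 hours (18, 18, 18).
2025-01-27 04:00 + 18 h = 2025-01-27 22:00.
2025-01-27 22:00 + 18 h = 2025-01-28 16:00.

2025-01-27 22:00, 2025-01-28 16:00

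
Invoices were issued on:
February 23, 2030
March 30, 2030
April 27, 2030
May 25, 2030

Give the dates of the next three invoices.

June 29, 2030; July 27, 2030; August 31, 2030

Every date is a Saturday; gaps 35, 28, 28 days.
Each is the last Saturday of its month (at least one falls on the 29th or later, ruling out '4th Saturday').
June 2030 ends with Saturday June 29, 2030.
July 2030 ends with Saturday July 27, 2030.
Last Saturday of August 2030: August 31, 2030.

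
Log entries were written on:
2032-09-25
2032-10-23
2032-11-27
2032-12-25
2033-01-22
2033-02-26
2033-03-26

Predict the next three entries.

2033-04-23, 2033-05-28, 2033-06-25

All dates are Saturdays, 28, 35, 28, 28, 35, 28 days apart.
Specifically, the 4th Saturday of each month.
April 2033 — 4th Saturday is 2033-04-23.
May 2033 — 4th Saturday is 2033-05-28.
4th Saturday of June 2033: 2033-06-25.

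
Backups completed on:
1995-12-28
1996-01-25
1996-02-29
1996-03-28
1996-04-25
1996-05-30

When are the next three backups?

1996-06-27, 1996-07-25, 1996-08-29

These are Thursdays with 28, 35, 28, 28, 35-day gaps.
Each is the final Thursday of its month — 1996-02-29 is past the 28th, so '4th Thursday' doesn't fit.
June 1996 ends with Thursday 1996-06-27.
July 1996 ends with Thursday 1996-07-25.
August 1996 ends with Thursday 1996-08-29.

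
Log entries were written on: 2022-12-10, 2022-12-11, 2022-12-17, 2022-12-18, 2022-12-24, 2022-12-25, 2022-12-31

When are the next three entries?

2023-01-01, 2023-01-07, 2023-01-08

Every event lands on a Saturday or Sunday (gaps cycle 1, 6, 1, 6, 1, 6).
So the schedule is: every Saturday and Sunday.
Next Sunday: 2023-01-01.
The following Saturday is 2023-01-07.
Next Sunday: 2023-01-08.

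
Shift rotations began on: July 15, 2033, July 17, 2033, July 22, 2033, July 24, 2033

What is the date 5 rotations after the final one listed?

August 12, 2033

Every event lands on a Friday or Sunday (gaps cycle 2, 5, 2).
So the schedule is: every Friday and Sunday.
Next Friday: July 29, 2033.
The following Sunday is July 31, 2033.
The following Friday is August 5, 2033.
Next Sunday: August 7, 2033.
The following Friday is August 12, 2033.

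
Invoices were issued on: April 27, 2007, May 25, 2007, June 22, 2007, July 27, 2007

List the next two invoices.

August 24, 2007; September 28, 2007

These are Fridays at 28- or 35-day spacing (28, 28, 35).
The pattern: 4th Friday of the month.
August 2007 — 4th Friday is August 24, 2007.
September 2007 — 4th Friday is September 28, 2007.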